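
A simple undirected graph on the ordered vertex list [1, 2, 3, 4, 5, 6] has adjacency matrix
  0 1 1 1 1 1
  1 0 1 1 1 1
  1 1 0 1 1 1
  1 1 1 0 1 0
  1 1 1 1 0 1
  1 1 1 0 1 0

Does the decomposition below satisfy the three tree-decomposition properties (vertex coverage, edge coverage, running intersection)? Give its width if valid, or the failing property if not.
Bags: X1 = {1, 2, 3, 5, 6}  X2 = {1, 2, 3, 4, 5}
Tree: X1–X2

Yes; width 4.

Vertex coverage: the bags together contain {1, 2, 3, 4, 5, 6}, the full vertex set. Edge coverage: each edge of G has both endpoints in at least one bag. Running intersection: for every vertex, the bags containing it form a connected subtree. All three properties hold, so this is a valid tree decomposition of width max|bag| − 1 = 4, and hence tw(G) ≤ 4.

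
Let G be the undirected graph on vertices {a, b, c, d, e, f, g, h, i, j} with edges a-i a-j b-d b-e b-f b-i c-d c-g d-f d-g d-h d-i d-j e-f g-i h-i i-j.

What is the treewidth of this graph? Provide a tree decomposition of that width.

Treewidth 2.
One optimal decomposition is:
Bags: B1 = {d, i, j}  B2 = {b, d, i}  B3 = {d, h, i}  B4 = {a, i, j}  B5 = {d, g, i}  B6 = {b, d, f}  B7 = {c, d, g}  B8 = {b, e, f}
Tree: B1–B2, B2–B3, B1–B4, B2–B5, B2–B6, B5–B7, B6–B8

Every bag has size at most 3, so the width is 3 − 1 = 2 and tw(G) ≤ 2. On the other hand G contains the 3-clique {c, d, g}. A clique must lie in a single bag of any decomposition, so no decomposition can have width below 2. Combining the bounds, tw(G) = 2.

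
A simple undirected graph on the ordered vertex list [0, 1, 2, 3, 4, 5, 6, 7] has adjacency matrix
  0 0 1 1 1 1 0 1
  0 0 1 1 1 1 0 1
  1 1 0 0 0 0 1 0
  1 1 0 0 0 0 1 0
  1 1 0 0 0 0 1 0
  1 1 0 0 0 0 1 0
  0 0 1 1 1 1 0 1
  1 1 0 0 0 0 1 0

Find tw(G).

A width-3 tree decomposition is:
Bags: B1 = {0, 1, 2, 6}  B2 = {0, 1, 5, 6}  B3 = {0, 1, 4, 6}  B4 = {0, 1, 6, 7}  B5 = {0, 1, 3, 6}
Tree: B1–B2, B2–B3, B3–B4, B4–B5
Each bag holds 4 vertices, so the decomposition has width 3, which upper-bounds the treewidth. For the lower bound: the 4 vertex sets {0,2}, {1,5}, {6}, {4} are disjoint, each induces a connected subgraph, and every pair is joined by at least one edge of G. Contracting each set to a single vertex therefore yields K_{4} as a minor, and since treewidth is minor-monotone, tw(G) ≥ tw(K_{4}) = 3. Hence tw(G) = 3 exactly.

3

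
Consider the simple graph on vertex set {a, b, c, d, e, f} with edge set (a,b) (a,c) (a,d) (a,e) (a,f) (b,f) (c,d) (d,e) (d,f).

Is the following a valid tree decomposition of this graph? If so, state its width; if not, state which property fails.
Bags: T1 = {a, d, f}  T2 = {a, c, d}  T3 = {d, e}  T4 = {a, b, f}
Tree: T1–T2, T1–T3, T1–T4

A tree decomposition must satisfy three properties: every vertex lies in some bag; for every edge, both endpoints lie together in some bag; and for every vertex, the bags containing it form a connected subtree. Here edge (a,e) lies in no bag, so the decomposition is invalid.

No — edge (a,e) lies in no bag.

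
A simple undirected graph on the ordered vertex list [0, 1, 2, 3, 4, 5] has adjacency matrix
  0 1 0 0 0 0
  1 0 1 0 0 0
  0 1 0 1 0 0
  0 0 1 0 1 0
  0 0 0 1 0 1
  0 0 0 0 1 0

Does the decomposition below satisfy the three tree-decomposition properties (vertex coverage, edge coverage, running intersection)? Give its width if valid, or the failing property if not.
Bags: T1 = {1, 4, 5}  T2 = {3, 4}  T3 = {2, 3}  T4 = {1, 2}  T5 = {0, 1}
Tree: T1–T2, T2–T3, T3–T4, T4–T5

No — bags containing vertex 1 are not connected in the tree.

A tree decomposition must satisfy three properties: every vertex lies in some bag; for every edge, both endpoints lie together in some bag; and for every vertex, the bags containing it form a connected subtree. Here bags containing vertex 1 are not connected in the tree, so the decomposition is invalid.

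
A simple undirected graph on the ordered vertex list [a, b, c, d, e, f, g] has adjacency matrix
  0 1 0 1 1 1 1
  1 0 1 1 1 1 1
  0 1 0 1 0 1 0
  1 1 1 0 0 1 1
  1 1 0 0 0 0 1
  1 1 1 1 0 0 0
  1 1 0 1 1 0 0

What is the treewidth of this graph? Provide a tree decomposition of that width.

Treewidth 3.
Bags: B1 = {b, c, d, f}  B2 = {a, b, d, f}  B3 = {a, b, d, g}  B4 = {a, b, e, g}
Tree: B1–B2, B2–B3, B3–B4

Each bag holds 4 vertices, so the decomposition has width 3, which upper-bounds the treewidth. For the lower bound, the 4 vertices {a, b, d, g} are pairwise adjacent, and any tree decomposition puts a clique entirely inside one bag — forcing width ≥ 3. Therefore the treewidth is 3.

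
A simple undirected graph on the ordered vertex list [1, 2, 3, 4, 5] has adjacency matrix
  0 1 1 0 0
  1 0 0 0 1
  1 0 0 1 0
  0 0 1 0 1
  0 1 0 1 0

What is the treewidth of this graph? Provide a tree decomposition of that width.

Treewidth 2.
One optimal decomposition is:
Bags: B1 = {3, 4, 5}  B2 = {1, 3, 5}  B3 = {1, 2, 5}
Tree: B1–B2, B2–B3

The largest bag has 3 vertices, giving width 2; this decomposition certifies tw(G) ≤ 2. The edges 5–4–3–1–2–5 form a cycle, so G is not a tree and its treewidth is at least 2. Hence tw(G) = 2 exactly.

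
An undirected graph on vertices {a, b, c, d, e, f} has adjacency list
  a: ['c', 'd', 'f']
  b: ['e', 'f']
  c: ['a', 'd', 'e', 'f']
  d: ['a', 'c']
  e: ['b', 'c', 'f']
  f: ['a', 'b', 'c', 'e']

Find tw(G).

2

A width-2 tree decomposition is:
Bags: B1 = {a, c, f}  B2 = {c, e, f}  B3 = {b, e, f}  B4 = {a, c, d}
Tree: B1–B2, B2–B3, B1–B4
Every bag has size at most 3, so the width is 3 − 1 = 2 and tw(G) ≤ 2. On the other hand G contains the 3-clique {c, e, f}. A clique must lie in a single bag of any decomposition, so no decomposition can have width below 2. The upper and lower bounds meet at 2, so that is the treewidth.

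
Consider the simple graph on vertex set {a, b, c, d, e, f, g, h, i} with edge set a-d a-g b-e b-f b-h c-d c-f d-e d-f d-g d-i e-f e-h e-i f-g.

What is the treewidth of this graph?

2

A width-2 tree decomposition is:
Bags: B1 = {d, f, g}  B2 = {a, d, g}  B3 = {d, e, f}  B4 = {b, e, f}  B5 = {c, d, f}  B6 = {b, e, h}  B7 = {d, e, i}
Tree: B1–B2, B1–B3, B3–B4, B3–B5, B4–B6, B3–B7
The largest bag has 3 vertices, giving width 2; this decomposition certifies tw(G) ≤ 2. On the other hand G contains the 3-clique {a, d, g}. A clique must lie in a single bag of any decomposition, so no decomposition can have width below 2. Combining the bounds, tw(G) = 2.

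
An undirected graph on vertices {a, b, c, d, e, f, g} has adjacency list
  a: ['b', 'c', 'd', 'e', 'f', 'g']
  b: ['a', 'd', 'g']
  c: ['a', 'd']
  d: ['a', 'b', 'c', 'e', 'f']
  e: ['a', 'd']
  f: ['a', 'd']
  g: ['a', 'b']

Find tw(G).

2

A width-2 tree decomposition is:
Bags: B1 = {a, c, d}  B2 = {a, d, e}  B3 = {a, d, f}  B4 = {a, b, d}  B5 = {a, b, g}
Tree: B1–B2, B2–B3, B2–B4, B4–B5
The largest bag has 3 vertices, giving width 2; this decomposition certifies tw(G) ≤ 2. For the lower bound, the 3 vertices {a, d, e} are pairwise adjacent, and any tree decomposition puts a clique entirely inside one bag — forcing width ≥ 2. The upper and lower bounds meet at 2, so that is the treewidth.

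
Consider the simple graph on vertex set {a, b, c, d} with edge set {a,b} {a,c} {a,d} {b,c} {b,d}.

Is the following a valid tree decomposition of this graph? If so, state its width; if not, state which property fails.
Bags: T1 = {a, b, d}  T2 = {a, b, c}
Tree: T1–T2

Yes; width 2.

Vertex coverage: the bags together contain {a, b, c, d}, the full vertex set. Edge coverage: each edge of G has both endpoints in at least one bag. Running intersection: for every vertex, the bags containing it form a connected subtree. All three properties hold, so this is a valid tree decomposition of width max|bag| − 1 = 2, and hence tw(G) ≤ 2.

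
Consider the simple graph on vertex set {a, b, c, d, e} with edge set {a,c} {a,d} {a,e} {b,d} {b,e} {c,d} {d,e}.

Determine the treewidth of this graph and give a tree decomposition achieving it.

Each bag holds 3 vertices, so the decomposition has width 2, which upper-bounds the treewidth. Conversely, {a, d, e} is a clique of size 3, and the vertices of any clique must share a bag in every tree decomposition; so some bag has ≥ 3 vertices and tw(G) ≥ 2. Combining the bounds, tw(G) = 2.

Treewidth 2.
One optimal decomposition is:
Bags: B1 = {a, c, d}  B2 = {a, d, e}  B3 = {b, d, e}
Tree: B1–B2, B2–B3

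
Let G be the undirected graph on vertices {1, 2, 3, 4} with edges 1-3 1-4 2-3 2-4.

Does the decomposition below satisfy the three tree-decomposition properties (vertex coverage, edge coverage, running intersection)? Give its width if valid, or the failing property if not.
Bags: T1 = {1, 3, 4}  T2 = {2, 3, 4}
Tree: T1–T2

Vertex coverage: the bags together contain {1, 2, 3, 4}, the full vertex set. Edge coverage: each edge of G has both endpoints in at least one bag. Running intersection: for every vertex, the bags containing it form a connected subtree. All three properties hold, so this is a valid tree decomposition of width max|bag| − 1 = 2, and hence tw(G) ≤ 2.

Yes; width 2.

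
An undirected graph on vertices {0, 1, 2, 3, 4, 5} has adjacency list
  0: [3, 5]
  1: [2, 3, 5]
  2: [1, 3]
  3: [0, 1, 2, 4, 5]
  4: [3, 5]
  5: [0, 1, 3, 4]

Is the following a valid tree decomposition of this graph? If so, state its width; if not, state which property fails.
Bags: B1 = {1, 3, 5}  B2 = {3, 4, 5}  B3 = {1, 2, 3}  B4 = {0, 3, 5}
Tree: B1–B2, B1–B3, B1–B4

Yes; width 2.

Checking the three conditions: (i) the bags cover all of {0, 1, 2, 3, 4, 5}; (ii) for each edge, some bag contains both endpoints; (iii) the bags containing any fixed vertex form a subtree. All hold, so the decomposition is valid with width 3 − 1 = 2.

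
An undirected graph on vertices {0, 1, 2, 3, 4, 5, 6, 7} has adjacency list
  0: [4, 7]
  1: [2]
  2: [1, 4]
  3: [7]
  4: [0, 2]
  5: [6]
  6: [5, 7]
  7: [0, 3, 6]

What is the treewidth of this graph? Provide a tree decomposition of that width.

Treewidth 1.
One optimal decomposition is:
Bags: B1 = {6, 7}  B2 = {0, 7}  B3 = {5, 6}  B4 = {0, 4}  B5 = {2, 4}  B6 = {1, 2}  B7 = {3, 7}
Tree: B1–B2, B1–B3, B2–B4, B4–B5, B5–B6, B1–B7

Every bag has size at most 2, so the width is 2 − 1 = 1 and tw(G) ≤ 1. G has an edge, so its treewidth is at least 1. The upper and lower bounds meet at 1, so that is the treewidth.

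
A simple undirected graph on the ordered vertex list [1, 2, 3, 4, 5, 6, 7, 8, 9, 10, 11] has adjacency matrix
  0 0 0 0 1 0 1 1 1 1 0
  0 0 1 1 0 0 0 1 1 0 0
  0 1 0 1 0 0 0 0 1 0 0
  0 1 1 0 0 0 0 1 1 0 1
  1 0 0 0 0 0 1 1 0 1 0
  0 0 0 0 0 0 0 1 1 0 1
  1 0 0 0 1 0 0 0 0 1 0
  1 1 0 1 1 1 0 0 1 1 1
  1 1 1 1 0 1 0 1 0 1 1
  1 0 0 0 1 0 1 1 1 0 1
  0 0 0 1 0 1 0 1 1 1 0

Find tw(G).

A width-3 tree decomposition is:
Bags: B1 = {4, 8, 9, 11}  B2 = {8, 9, 10, 11}  B3 = {1, 8, 9, 10}  B4 = {2, 4, 8, 9}  B5 = {1, 5, 8, 10}  B6 = {6, 8, 9, 11}  B7 = {2, 3, 4, 9}  B8 = {1, 5, 7, 10}
Tree: B1–B2, B2–B3, B1–B4, B3–B5, B2–B6, B4–B7, B5–B8
Every bag has size at most 4, so the width is 4 − 1 = 3 and tw(G) ≤ 3. Conversely, {1, 8, 9, 10} is a clique of size 4, and the vertices of any clique must share a bag in every tree decomposition; so some bag has ≥ 4 vertices and tw(G) ≥ 3. Combining the bounds, tw(G) = 3.

3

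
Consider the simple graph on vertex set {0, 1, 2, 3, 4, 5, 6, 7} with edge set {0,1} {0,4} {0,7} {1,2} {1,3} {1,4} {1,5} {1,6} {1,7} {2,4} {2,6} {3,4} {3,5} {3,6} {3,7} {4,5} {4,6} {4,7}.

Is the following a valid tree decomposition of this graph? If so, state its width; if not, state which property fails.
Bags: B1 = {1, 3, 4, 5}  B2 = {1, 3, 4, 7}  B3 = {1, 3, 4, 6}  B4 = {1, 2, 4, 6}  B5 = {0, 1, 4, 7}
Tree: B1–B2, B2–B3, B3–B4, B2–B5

Yes; width 3.

Every vertex of G appears in some bag (union = {0, 1, 2, 3, 4, 5, 6, 7}); every edge is covered by a bag; and for each vertex v the set of bags containing v is connected in the bag tree. The decomposition is therefore valid. The largest bag has 4 vertices, so the width is 3.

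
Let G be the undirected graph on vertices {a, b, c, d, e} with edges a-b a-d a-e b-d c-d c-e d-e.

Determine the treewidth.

A width-2 tree decomposition is:
Bags: B1 = {a, b, d}  B2 = {a, d, e}  B3 = {c, d, e}
Tree: B1–B2, B2–B3
The largest bag has 3 vertices, giving width 2; this decomposition certifies tw(G) ≤ 2. For the lower bound, the 3 vertices {c, d, e} are pairwise adjacent, and any tree decomposition puts a clique entirely inside one bag — forcing width ≥ 2. The upper and lower bounds meet at 2, so that is the treewidth.

2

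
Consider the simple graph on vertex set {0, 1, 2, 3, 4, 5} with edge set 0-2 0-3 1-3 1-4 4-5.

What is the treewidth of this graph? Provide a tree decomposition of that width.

Treewidth 1.
One such decomposition:
Bags: B1 = {4, 5}  B2 = {1, 4}  B3 = {1, 3}  B4 = {0, 3}  B5 = {0, 2}
Tree: B1–B2, B2–B3, B3–B4, B4–B5

Each bag holds 2 vertices, so the decomposition has width 1, which upper-bounds the treewidth. Since G has at least one edge (e.g. 5–4), it is not an edgeless graph, so tw(G) ≥ 1. Therefore the treewidth is 1.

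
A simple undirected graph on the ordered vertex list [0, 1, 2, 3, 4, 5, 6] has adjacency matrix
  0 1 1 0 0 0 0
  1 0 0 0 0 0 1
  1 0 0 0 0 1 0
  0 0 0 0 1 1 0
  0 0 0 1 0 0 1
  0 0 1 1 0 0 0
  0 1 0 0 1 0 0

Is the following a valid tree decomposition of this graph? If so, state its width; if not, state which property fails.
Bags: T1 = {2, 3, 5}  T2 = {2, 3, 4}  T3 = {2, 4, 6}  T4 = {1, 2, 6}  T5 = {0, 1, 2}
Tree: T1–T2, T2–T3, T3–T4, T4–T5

Yes; width 2.

Checking the three conditions: (i) the bags cover all of {0, 1, 2, 3, 4, 5, 6}; (ii) for each edge, some bag contains both endpoints; (iii) the bags containing any fixed vertex form a subtree. All hold, so the decomposition is valid with width 3 − 1 = 2.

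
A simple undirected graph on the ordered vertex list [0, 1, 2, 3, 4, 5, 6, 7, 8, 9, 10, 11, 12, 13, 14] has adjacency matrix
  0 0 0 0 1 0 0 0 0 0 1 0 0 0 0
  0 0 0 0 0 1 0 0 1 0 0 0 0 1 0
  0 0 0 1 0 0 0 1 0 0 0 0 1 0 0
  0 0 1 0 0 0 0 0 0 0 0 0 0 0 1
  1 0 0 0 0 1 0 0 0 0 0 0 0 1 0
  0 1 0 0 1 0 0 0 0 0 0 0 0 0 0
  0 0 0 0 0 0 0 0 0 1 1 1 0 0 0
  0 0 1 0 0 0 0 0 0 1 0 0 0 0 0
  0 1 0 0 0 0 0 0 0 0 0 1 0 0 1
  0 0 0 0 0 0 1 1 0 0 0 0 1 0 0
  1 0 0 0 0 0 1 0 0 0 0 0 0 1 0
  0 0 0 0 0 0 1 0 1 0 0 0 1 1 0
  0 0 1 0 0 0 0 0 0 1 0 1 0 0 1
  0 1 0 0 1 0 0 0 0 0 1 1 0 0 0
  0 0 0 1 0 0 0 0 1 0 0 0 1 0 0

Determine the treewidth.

A width-3 tree decomposition is:
Bags: B1 = {2, 3, 7, 9}  B2 = {2, 3, 9, 12}  B3 = {3, 9, 12, 14}  B4 = {6, 9, 12, 14}  B5 = {6, 11, 12, 14}  B6 = {6, 8, 11, 14}  B7 = {6, 8, 10, 11}  B8 = {8, 10, 11, 13}  B9 = {1, 8, 10, 13}  B10 = {0, 1, 10, 13}  B11 = {0, 1, 4, 13}  B12 = {0, 1, 4, 5}
Tree: B1–B2, B2–B3, B3–B4, B4–B5, B5–B6, B6–B7, B7–B8, B8–B9, B9–B10, B10–B11, B11–B12
Each bag holds 4 vertices, so the decomposition has width 3, which upper-bounds the treewidth. For the lower bound: the 4 vertex sets {2,3,7}, {9}, {12}, {6,8,11,14} are disjoint, each induces a connected subgraph, and every pair is joined by at least one edge of G. Contracting each set to a single vertex therefore yields K_{4} as a minor, and since treewidth is minor-monotone, tw(G) ≥ tw(K_{4}) = 3. Therefore the treewidth is 3.

3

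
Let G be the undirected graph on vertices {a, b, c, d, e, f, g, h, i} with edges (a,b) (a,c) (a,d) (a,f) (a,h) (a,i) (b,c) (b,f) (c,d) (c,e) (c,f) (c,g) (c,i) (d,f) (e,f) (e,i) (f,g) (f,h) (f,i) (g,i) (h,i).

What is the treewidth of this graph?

3

A width-3 tree decomposition is:
Bags: B1 = {a, c, d, f}  B2 = {a, b, c, f}  B3 = {a, c, f, i}  B4 = {c, e, f, i}  B5 = {c, f, g, i}  B6 = {a, f, h, i}
Tree: B1–B2, B2–B3, B3–B4, B4–B5, B3–B6
The largest bag has 4 vertices, giving width 3; this decomposition certifies tw(G) ≤ 3. On the other hand G contains the 4-clique {a, f, h, i}. A clique must lie in a single bag of any decomposition, so no decomposition can have width below 3. Combining the bounds, tw(G) = 3.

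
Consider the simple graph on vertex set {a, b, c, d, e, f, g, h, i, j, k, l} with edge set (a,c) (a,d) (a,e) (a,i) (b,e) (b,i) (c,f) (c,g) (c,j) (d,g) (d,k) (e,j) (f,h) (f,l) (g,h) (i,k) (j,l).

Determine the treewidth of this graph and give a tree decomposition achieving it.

The largest bag has 4 vertices, giving width 3; this decomposition certifies tw(G) ≤ 3. For the lower bound: the 4 vertex sets {f,h,l}, {j}, {c}, {a,d,e,g} are disjoint, each induces a connected subgraph, and every pair is joined by at least one edge of G. Contracting each set to a single vertex therefore yields K_{4} as a minor, and since treewidth is minor-monotone, tw(G) ≥ tw(K_{4}) = 3. Therefore the treewidth is 3.

Treewidth 3.
Bags: B1 = {f, h, j, l}  B2 = {c, f, h, j}  B3 = {c, g, h, j}  B4 = {c, e, g, j}  B5 = {a, c, e, g}  B6 = {a, d, e, g}  B7 = {a, b, d, e}  B8 = {a, b, d, i}  B9 = {b, d, i, k}
Tree: B1–B2, B2–B3, B3–B4, B4–B5, B5–B6, B6–B7, B7–B8, B8–B9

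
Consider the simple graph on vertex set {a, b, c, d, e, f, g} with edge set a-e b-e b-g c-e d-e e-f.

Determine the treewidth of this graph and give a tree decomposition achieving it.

Every bag has size at most 2, so the width is 2 − 1 = 1 and tw(G) ≤ 1. Since G has at least one edge (e.g. e–b), it is not an edgeless graph, so tw(G) ≥ 1. Combining the bounds, tw(G) = 1.

Treewidth 1.
Bags: B1 = {b, e}  B2 = {c, e}  B3 = {b, g}  B4 = {d, e}  B5 = {e, f}  B6 = {a, e}
Tree: B1–B2, B1–B3, B1–B4, B4–B5, B1–B6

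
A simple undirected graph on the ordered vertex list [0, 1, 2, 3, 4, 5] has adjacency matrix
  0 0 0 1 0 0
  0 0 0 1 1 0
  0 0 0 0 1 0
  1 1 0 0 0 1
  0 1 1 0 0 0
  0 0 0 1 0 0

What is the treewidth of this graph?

1

A width-1 tree decomposition is:
Bags: B1 = {1, 3}  B2 = {3, 5}  B3 = {0, 3}  B4 = {1, 4}  B5 = {2, 4}
Tree: B1–B2, B2–B3, B1–B4, B4–B5
The largest bag has 2 vertices, giving width 1; this decomposition certifies tw(G) ≤ 1. Since G has at least one edge (e.g. 1–3), it is not an edgeless graph, so tw(G) ≥ 1. The upper and lower bounds meet at 1, so that is the treewidth.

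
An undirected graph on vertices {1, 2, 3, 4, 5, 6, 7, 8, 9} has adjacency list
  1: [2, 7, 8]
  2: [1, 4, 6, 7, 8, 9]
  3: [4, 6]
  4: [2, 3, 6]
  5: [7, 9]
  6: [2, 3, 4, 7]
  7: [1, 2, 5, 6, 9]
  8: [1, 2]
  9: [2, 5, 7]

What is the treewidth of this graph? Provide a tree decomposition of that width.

Treewidth 2.
One optimal decomposition is:
Bags: B1 = {2, 6, 7}  B2 = {2, 7, 9}  B3 = {1, 2, 7}  B4 = {5, 7, 9}  B5 = {1, 2, 8}  B6 = {2, 4, 6}  B7 = {3, 4, 6}
Tree: B1–B2, B1–B3, B2–B4, B3–B5, B1–B6, B6–B7

Each bag holds 3 vertices, so the decomposition has width 2, which upper-bounds the treewidth. For the lower bound, the 3 vertices {1, 2, 8} are pairwise adjacent, and any tree decomposition puts a clique entirely inside one bag — forcing width ≥ 2. The upper and lower bounds meet at 2, so that is the treewidth.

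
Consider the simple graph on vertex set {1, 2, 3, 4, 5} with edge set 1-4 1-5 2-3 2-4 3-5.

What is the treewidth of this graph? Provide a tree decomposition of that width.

Treewidth 2.
Bags: B1 = {1, 3, 5}  B2 = {1, 2, 3}  B3 = {1, 2, 4}
Tree: B1–B2, B2–B3

Each bag holds 3 vertices, so the decomposition has width 2, which upper-bounds the treewidth. For the lower bound, G contains the cycle 1–5–3–2–4–1, so G is not a forest; only forests have treewidth ≤ 1, hence tw(G) ≥ 2. Combining the bounds, tw(G) = 2.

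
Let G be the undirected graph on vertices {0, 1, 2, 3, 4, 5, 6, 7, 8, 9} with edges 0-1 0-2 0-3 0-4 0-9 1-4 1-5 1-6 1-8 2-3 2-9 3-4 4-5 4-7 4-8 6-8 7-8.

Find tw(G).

A width-2 tree decomposition is:
Bags: B1 = {0, 2, 3}  B2 = {0, 3, 4}  B3 = {0, 1, 4}  B4 = {0, 2, 9}  B5 = {1, 4, 8}  B6 = {1, 4, 5}  B7 = {1, 6, 8}  B8 = {4, 7, 8}
Tree: B1–B2, B2–B3, B1–B4, B3–B5, B5–B6, B5–B7, B5–B8
Each bag holds 3 vertices, so the decomposition has width 2, which upper-bounds the treewidth. Conversely, {0, 2, 9} is a clique of size 3, and the vertices of any clique must share a bag in every tree decomposition; so some bag has ≥ 3 vertices and tw(G) ≥ 2. The upper and lower bounds meet at 2, so that is the treewidth.

2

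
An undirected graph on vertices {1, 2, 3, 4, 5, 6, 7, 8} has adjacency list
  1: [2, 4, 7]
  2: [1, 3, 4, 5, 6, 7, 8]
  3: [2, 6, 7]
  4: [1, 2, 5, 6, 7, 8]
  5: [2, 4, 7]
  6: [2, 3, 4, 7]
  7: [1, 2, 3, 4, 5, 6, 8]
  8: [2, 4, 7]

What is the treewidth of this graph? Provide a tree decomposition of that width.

Treewidth 3.
One optimal decomposition is:
Bags: B1 = {2, 4, 5, 7}  B2 = {2, 4, 7, 8}  B3 = {2, 4, 6, 7}  B4 = {1, 2, 4, 7}  B5 = {2, 3, 6, 7}
Tree: B1–B2, B1–B3, B3–B4, B3–B5

Each bag holds 4 vertices, so the decomposition has width 3, which upper-bounds the treewidth. Conversely, {2, 3, 6, 7} is a clique of size 4, and the vertices of any clique must share a bag in every tree decomposition; so some bag has ≥ 4 vertices and tw(G) ≥ 3. The upper and lower bounds meet at 3, so that is the treewidth.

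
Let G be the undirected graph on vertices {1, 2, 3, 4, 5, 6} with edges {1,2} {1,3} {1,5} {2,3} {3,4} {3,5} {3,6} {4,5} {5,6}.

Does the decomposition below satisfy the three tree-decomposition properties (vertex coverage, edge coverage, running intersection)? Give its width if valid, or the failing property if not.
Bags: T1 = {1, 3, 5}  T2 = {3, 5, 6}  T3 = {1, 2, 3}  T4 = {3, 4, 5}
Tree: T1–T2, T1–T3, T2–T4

Yes; width 2.

Checking the three conditions: (i) the bags cover all of {1, 2, 3, 4, 5, 6}; (ii) for each edge, some bag contains both endpoints; (iii) the bags containing any fixed vertex form a subtree. All hold, so the decomposition is valid with width 3 − 1 = 2.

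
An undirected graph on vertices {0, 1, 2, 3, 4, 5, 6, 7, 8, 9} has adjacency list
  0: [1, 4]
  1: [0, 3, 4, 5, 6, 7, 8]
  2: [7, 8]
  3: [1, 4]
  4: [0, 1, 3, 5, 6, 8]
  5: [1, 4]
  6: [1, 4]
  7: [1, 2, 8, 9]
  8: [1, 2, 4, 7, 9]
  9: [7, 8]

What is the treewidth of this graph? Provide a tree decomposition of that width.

The largest bag has 3 vertices, giving width 2; this decomposition certifies tw(G) ≤ 2. For the lower bound, the 3 vertices {0, 1, 4} are pairwise adjacent, and any tree decomposition puts a clique entirely inside one bag — forcing width ≥ 2. Hence tw(G) = 2 exactly.

Treewidth 2.
One optimal decomposition is:
Bags: B1 = {1, 4, 8}  B2 = {1, 4, 5}  B3 = {1, 3, 4}  B4 = {1, 7, 8}  B5 = {2, 7, 8}  B6 = {1, 4, 6}  B7 = {0, 1, 4}  B8 = {7, 8, 9}
Tree: B1–B2, B1–B3, B1–B4, B4–B5, B3–B6, B6–B7, B4–B8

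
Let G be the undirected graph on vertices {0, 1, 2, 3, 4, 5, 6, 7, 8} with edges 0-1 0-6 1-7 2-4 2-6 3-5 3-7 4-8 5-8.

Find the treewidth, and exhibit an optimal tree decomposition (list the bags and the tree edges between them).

Treewidth 2.
Bags: B1 = {1, 3, 7}  B2 = {1, 3, 5}  B3 = {1, 5, 8}  B4 = {1, 4, 8}  B5 = {1, 2, 4}  B6 = {1, 2, 6}  B7 = {0, 1, 6}
Tree: B1–B2, B2–B3, B3–B4, B4–B5, B5–B6, B6–B7

Every bag has size at most 3, so the width is 3 − 1 = 2 and tw(G) ≤ 2. The edges 1–7–3–5–8–4–2–6–0–1 form a cycle, so G is not a tree and its treewidth is at least 2. Hence tw(G) = 2 exactly.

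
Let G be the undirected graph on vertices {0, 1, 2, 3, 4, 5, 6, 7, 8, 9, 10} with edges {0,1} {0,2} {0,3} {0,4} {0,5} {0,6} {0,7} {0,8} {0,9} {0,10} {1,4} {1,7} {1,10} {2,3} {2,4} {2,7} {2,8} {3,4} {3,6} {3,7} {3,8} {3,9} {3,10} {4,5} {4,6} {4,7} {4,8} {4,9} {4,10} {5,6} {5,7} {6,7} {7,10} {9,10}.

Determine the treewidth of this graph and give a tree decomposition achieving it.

Treewidth 4.
One such decomposition:
Bags: B1 = {0, 2, 3, 4, 7}  B2 = {0, 3, 4, 7, 10}  B3 = {0, 2, 3, 4, 8}  B4 = {0, 1, 4, 7, 10}  B5 = {0, 3, 4, 9, 10}  B6 = {0, 3, 4, 6, 7}  B7 = {0, 4, 5, 6, 7}
Tree: B1–B2, B1–B3, B2–B4, B2–B5, B1–B6, B6–B7

Each bag holds 5 vertices, so the decomposition has width 4, which upper-bounds the treewidth. Conversely, {0, 1, 4, 7, 10} is a clique of size 5, and the vertices of any clique must share a bag in every tree decomposition; so some bag has ≥ 5 vertices and tw(G) ≥ 4. Hence tw(G) = 4 exactly.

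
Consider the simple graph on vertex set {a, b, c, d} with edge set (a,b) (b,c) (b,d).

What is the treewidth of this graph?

A width-1 tree decomposition is:
Bags: B1 = {b, c}  B2 = {a, b}  B3 = {b, d}
Tree: B1–B2, B2–B3
Each bag holds 2 vertices, so the decomposition has width 1, which upper-bounds the treewidth. Any graph with an edge has treewidth ≥ 1, and G has the edge b–c. The upper and lower bounds meet at 1, so that is the treewidth.

1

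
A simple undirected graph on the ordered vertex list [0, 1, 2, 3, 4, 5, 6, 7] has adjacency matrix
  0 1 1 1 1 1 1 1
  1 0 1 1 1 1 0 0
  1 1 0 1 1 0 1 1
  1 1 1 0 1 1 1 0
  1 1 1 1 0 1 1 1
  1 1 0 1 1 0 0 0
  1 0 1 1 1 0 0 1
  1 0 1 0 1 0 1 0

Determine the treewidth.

A width-4 tree decomposition is:
Bags: B1 = {0, 2, 3, 4, 6}  B2 = {0, 2, 4, 6, 7}  B3 = {0, 1, 2, 3, 4}  B4 = {0, 1, 3, 4, 5}
Tree: B1–B2, B1–B3, B3–B4
The largest bag has 5 vertices, giving width 4; this decomposition certifies tw(G) ≤ 4. On the other hand G contains the 5-clique {0, 1, 2, 3, 4}. A clique must lie in a single bag of any decomposition, so no decomposition can have width below 4. The upper and lower bounds meet at 4, so that is the treewidth.

4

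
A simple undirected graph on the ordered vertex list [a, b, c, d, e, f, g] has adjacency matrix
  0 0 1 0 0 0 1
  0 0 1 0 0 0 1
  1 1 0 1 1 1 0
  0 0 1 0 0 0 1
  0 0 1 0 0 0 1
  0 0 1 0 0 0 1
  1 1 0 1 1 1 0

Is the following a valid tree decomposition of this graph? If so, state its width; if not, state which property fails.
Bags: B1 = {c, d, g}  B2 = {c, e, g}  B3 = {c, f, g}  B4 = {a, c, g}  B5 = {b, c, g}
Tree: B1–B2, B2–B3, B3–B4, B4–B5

Checking the three conditions: (i) the bags cover all of {a, b, c, d, e, f, g}; (ii) for each edge, some bag contains both endpoints; (iii) the bags containing any fixed vertex form a subtree. All hold, so the decomposition is valid with width 3 − 1 = 2.

Yes; width 2.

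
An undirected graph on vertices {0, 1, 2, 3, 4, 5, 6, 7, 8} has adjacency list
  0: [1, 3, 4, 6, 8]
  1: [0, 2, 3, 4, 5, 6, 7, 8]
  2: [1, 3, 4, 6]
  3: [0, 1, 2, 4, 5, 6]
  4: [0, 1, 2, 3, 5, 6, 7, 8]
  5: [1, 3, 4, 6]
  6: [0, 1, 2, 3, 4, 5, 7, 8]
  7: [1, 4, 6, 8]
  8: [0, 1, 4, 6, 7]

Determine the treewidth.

A width-4 tree decomposition is:
Bags: B1 = {0, 1, 4, 6, 8}  B2 = {0, 1, 3, 4, 6}  B3 = {1, 3, 4, 5, 6}  B4 = {1, 2, 3, 4, 6}  B5 = {1, 4, 6, 7, 8}
Tree: B1–B2, B2–B3, B2–B4, B1–B5
The largest bag has 5 vertices, giving width 4; this decomposition certifies tw(G) ≤ 4. Conversely, {0, 1, 4, 6, 8} is a clique of size 5, and the vertices of any clique must share a bag in every tree decomposition; so some bag has ≥ 5 vertices and tw(G) ≥ 4. Hence tw(G) = 4 exactly.

4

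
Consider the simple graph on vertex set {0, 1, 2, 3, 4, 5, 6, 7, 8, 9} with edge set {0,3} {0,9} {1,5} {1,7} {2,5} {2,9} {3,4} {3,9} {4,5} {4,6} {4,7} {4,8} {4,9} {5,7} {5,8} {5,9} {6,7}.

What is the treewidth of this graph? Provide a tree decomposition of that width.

Each bag holds 3 vertices, so the decomposition has width 2, which upper-bounds the treewidth. On the other hand G contains the 3-clique {0, 3, 9}. A clique must lie in a single bag of any decomposition, so no decomposition can have width below 2. Combining the bounds, tw(G) = 2.

Treewidth 2.
One optimal decomposition is:
Bags: B1 = {1, 5, 7}  B2 = {4, 5, 7}  B3 = {4, 5, 9}  B4 = {3, 4, 9}  B5 = {4, 5, 8}  B6 = {0, 3, 9}  B7 = {2, 5, 9}  B8 = {4, 6, 7}
Tree: B1–B2, B2–B3, B3–B4, B3–B5, B4–B6, B3–B7, B2–B8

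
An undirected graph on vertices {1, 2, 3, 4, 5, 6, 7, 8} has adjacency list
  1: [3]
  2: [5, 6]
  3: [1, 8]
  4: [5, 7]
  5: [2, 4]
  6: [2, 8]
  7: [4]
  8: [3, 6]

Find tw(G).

1

A width-1 tree decomposition is:
Bags: B1 = {1, 3}  B2 = {3, 8}  B3 = {6, 8}  B4 = {2, 6}  B5 = {2, 5}  B6 = {4, 5}  B7 = {4, 7}
Tree: B1–B2, B2–B3, B3–B4, B4–B5, B5–B6, B6–B7
Each bag holds 2 vertices, so the decomposition has width 1, which upper-bounds the treewidth. Any graph with an edge has treewidth ≥ 1, and G has the edge 1–3. Combining the bounds, tw(G) = 1.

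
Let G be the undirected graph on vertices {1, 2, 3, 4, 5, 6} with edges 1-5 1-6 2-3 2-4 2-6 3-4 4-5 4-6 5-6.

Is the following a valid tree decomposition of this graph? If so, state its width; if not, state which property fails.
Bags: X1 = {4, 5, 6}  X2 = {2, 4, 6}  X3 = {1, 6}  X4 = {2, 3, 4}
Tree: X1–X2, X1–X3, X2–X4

No — edge (5,1) lies in no bag.

A tree decomposition must satisfy three properties: every vertex lies in some bag; for every edge, both endpoints lie together in some bag; and for every vertex, the bags containing it form a connected subtree. Here edge (5,1) lies in no bag, so the decomposition is invalid.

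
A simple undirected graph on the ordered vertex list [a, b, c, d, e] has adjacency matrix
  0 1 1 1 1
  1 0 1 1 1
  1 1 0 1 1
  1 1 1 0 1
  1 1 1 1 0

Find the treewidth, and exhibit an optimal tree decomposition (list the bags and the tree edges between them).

Treewidth 4.
One optimal decomposition is:
Bags: B1 = {a, b, c, d, e}
Tree: (single bag)

A single bag containing all 5 vertices is trivially a valid decomposition of width 4. Conversely, {a, b, c, d, e} is a clique of size 5, and the vertices of any clique must share a bag in every tree decomposition; so some bag has ≥ 5 vertices and tw(G) ≥ 4. Hence tw(G) = 4 exactly.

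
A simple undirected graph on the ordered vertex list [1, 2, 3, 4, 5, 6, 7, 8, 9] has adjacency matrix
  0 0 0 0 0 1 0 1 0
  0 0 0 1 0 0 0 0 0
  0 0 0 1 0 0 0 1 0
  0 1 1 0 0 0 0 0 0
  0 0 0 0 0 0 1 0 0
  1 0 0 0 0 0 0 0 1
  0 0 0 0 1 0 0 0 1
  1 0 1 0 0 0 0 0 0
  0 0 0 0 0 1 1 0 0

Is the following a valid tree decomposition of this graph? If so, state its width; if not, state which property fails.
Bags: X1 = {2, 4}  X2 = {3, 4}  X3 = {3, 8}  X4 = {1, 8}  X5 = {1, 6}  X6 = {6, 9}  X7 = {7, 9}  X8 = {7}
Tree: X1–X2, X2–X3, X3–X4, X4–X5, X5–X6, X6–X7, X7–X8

A tree decomposition must satisfy three properties: every vertex lies in some bag; for every edge, both endpoints lie together in some bag; and for every vertex, the bags containing it form a connected subtree. Here vertex 5 appears in no bag, so the decomposition is invalid.

No — vertex 5 appears in no bag.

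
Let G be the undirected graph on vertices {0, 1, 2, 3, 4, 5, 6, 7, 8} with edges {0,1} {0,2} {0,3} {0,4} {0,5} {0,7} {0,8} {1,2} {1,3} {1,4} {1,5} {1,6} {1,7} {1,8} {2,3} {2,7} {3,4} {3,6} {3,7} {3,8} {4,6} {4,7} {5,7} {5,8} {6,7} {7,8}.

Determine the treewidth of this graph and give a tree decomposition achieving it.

Treewidth 4.
One such decomposition:
Bags: B1 = {0, 1, 3, 4, 7}  B2 = {0, 1, 3, 7, 8}  B3 = {1, 3, 4, 6, 7}  B4 = {0, 1, 2, 3, 7}  B5 = {0, 1, 5, 7, 8}
Tree: B1–B2, B1–B3, B2–B4, B2–B5

Every bag has size at most 5, so the width is 5 − 1 = 4 and tw(G) ≤ 4. On the other hand G contains the 5-clique {0, 1, 3, 7, 8}. A clique must lie in a single bag of any decomposition, so no decomposition can have width below 4. Therefore the treewidth is 4.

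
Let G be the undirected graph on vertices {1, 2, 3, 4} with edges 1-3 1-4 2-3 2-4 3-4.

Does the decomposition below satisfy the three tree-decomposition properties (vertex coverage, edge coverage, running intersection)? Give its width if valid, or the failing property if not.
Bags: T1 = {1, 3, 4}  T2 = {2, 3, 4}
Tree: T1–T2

Every vertex of G appears in some bag (union = {1, 2, 3, 4}); every edge is covered by a bag; and for each vertex v the set of bags containing v is connected in the bag tree. The decomposition is therefore valid. The largest bag has 3 vertices, so the width is 2.

Yes; width 2.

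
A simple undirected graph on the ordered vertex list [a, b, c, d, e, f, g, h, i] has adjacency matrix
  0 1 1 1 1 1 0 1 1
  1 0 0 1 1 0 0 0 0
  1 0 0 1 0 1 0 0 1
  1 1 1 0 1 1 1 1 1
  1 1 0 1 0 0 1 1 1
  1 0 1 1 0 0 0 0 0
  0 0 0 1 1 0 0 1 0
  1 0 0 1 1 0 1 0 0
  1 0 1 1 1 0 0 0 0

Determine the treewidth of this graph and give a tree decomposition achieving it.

Each bag holds 4 vertices, so the decomposition has width 3, which upper-bounds the treewidth. Conversely, {d, e, g, h} is a clique of size 4, and the vertices of any clique must share a bag in every tree decomposition; so some bag has ≥ 4 vertices and tw(G) ≥ 3. The upper and lower bounds meet at 3, so that is the treewidth.

Treewidth 3.
Bags: B1 = {a, b, d, e}  B2 = {a, d, e, h}  B3 = {a, d, e, i}  B4 = {a, c, d, i}  B5 = {d, e, g, h}  B6 = {a, c, d, f}
Tree: B1–B2, B1–B3, B3–B4, B2–B5, B4–B6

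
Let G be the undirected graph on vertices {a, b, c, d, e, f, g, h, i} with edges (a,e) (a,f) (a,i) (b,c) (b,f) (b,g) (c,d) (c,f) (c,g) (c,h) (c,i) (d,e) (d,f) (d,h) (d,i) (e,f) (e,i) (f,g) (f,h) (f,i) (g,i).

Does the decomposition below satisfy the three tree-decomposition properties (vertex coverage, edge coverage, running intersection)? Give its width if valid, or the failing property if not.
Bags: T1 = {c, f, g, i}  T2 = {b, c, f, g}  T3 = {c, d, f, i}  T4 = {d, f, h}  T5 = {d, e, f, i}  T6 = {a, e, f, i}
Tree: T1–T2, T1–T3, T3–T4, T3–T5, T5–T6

No — edge (c,h) lies in no bag.

A tree decomposition must satisfy three properties: every vertex lies in some bag; for every edge, both endpoints lie together in some bag; and for every vertex, the bags containing it form a connected subtree. Here edge (c,h) lies in no bag, so the decomposition is invalid.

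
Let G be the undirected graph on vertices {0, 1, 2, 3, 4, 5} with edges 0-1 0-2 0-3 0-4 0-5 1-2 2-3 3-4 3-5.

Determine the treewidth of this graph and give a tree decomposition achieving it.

Every bag has size at most 3, so the width is 3 − 1 = 2 and tw(G) ≤ 2. On the other hand G contains the 3-clique {0, 1, 2}. A clique must lie in a single bag of any decomposition, so no decomposition can have width below 2. The upper and lower bounds meet at 2, so that is the treewidth.

Treewidth 2.
Bags: B1 = {0, 3, 4}  B2 = {0, 2, 3}  B3 = {0, 1, 2}  B4 = {0, 3, 5}
Tree: B1–B2, B2–B3, B1–B4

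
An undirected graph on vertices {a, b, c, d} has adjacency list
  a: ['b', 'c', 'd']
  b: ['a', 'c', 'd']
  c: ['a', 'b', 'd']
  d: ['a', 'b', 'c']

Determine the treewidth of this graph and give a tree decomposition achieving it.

A single bag containing all 4 vertices is trivially a valid decomposition of width 3. For the lower bound, the 4 vertices {a, b, c, d} are pairwise adjacent, and any tree decomposition puts a clique entirely inside one bag — forcing width ≥ 3. Therefore the treewidth is 3.

Treewidth 3.
Bags: B1 = {a, b, c, d}
Tree: (single bag)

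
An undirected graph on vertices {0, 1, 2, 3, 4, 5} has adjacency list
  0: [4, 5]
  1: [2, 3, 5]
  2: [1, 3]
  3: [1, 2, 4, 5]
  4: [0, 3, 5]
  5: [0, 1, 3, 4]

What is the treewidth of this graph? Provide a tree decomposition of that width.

Treewidth 2.
One optimal decomposition is:
Bags: B1 = {3, 4, 5}  B2 = {1, 3, 5}  B3 = {0, 4, 5}  B4 = {1, 2, 3}
Tree: B1–B2, B1–B3, B2–B4

Each bag holds 3 vertices, so the decomposition has width 2, which upper-bounds the treewidth. For the lower bound, the 3 vertices {0, 4, 5} are pairwise adjacent, and any tree decomposition puts a clique entirely inside one bag — forcing width ≥ 2. The upper and lower bounds meet at 2, so that is the treewidth.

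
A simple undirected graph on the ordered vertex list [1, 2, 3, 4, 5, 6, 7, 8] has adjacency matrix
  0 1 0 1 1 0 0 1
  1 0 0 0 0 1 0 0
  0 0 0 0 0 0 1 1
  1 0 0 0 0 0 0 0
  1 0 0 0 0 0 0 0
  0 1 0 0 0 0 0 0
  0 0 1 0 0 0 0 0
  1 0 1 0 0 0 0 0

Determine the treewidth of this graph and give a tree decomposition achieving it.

Treewidth 1.
Bags: B1 = {3, 8}  B2 = {1, 8}  B3 = {1, 4}  B4 = {3, 7}  B5 = {1, 5}  B6 = {1, 2}  B7 = {2, 6}
Tree: B1–B2, B2–B3, B1–B4, B3–B5, B5–B6, B6–B7

The largest bag has 2 vertices, giving width 1; this decomposition certifies tw(G) ≤ 1. Since G has at least one edge (e.g. 3–8), it is not an edgeless graph, so tw(G) ≥ 1. Hence tw(G) = 1 exactly.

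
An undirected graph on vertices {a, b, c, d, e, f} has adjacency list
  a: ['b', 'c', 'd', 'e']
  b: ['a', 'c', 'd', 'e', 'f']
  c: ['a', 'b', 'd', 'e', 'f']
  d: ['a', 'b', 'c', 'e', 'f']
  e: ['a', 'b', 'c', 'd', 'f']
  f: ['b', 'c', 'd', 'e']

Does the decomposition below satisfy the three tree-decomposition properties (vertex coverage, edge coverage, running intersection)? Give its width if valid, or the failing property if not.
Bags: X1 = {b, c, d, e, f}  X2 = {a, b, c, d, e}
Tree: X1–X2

Checking the three conditions: (i) the bags cover all of {a, b, c, d, e, f}; (ii) for each edge, some bag contains both endpoints; (iii) the bags containing any fixed vertex form a subtree. All hold, so the decomposition is valid with width 5 − 1 = 4.

Yes; width 4.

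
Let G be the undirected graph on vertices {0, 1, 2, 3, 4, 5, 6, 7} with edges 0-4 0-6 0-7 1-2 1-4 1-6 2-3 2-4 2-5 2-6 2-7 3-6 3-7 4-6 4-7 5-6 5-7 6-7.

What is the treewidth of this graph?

A width-3 tree decomposition is:
Bags: B1 = {2, 4, 6, 7}  B2 = {2, 5, 6, 7}  B3 = {2, 3, 6, 7}  B4 = {1, 2, 4, 6}  B5 = {0, 4, 6, 7}
Tree: B1–B2, B1–B3, B1–B4, B1–B5
The largest bag has 4 vertices, giving width 3; this decomposition certifies tw(G) ≤ 3. For the lower bound, the 4 vertices {0, 4, 6, 7} are pairwise adjacent, and any tree decomposition puts a clique entirely inside one bag — forcing width ≥ 3. Therefore the treewidth is 3.

3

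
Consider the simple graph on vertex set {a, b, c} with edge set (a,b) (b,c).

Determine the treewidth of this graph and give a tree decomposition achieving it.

Every bag has size at most 2, so the width is 2 − 1 = 1 and tw(G) ≤ 1. Since G has at least one edge (e.g. b–a), it is not an edgeless graph, so tw(G) ≥ 1. Hence tw(G) = 1 exactly.

Treewidth 1.
Bags: B1 = {a, b}  B2 = {b, c}
Tree: B1–B2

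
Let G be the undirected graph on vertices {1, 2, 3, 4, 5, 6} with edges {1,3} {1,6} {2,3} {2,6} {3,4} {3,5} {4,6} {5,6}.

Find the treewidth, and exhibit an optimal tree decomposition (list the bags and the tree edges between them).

Treewidth 2.
Bags: B1 = {2, 3, 6}  B2 = {3, 5, 6}  B3 = {3, 4, 6}  B4 = {1, 3, 6}
Tree: B1–B2, B2–B3, B3–B4

Every bag has size at most 3, so the width is 3 − 1 = 2 and tw(G) ≤ 2. Since 3–2–6–5–3 is a cycle in G, G is not acyclic. Forests are exactly the graphs of treewidth ≤ 1, so tw(G) ≥ 2. Therefore the treewidth is 2.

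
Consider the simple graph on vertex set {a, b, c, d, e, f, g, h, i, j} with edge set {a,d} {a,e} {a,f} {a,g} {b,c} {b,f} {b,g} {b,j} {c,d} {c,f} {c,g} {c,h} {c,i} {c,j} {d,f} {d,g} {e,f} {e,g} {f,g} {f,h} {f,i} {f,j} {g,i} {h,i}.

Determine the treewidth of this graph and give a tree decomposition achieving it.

Treewidth 3.
One optimal decomposition is:
Bags: B1 = {c, f, g, i}  B2 = {b, c, f, g}  B3 = {b, c, f, j}  B4 = {c, d, f, g}  B5 = {a, d, f, g}  B6 = {a, e, f, g}  B7 = {c, f, h, i}
Tree: B1–B2, B2–B3, B2–B4, B4–B5, B5–B6, B1–B7

Each bag holds 4 vertices, so the decomposition has width 3, which upper-bounds the treewidth. For the lower bound, the 4 vertices {a, e, f, g} are pairwise adjacent, and any tree decomposition puts a clique entirely inside one bag — forcing width ≥ 3. The upper and lower bounds meet at 3, so that is the treewidth.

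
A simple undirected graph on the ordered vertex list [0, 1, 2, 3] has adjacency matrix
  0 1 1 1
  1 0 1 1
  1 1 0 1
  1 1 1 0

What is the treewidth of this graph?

3

A width-3 tree decomposition is:
Bags: B1 = {0, 1, 2, 3}
Tree: (single bag)
A single bag containing all 4 vertices is trivially a valid decomposition of width 3. On the other hand G contains the 4-clique {0, 1, 2, 3}. A clique must lie in a single bag of any decomposition, so no decomposition can have width below 3. The upper and lower bounds meet at 3, so that is the treewidth.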